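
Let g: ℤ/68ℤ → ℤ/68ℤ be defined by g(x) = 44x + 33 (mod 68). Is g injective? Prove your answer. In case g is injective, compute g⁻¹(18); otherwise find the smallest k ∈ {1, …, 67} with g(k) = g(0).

We have gcd(44, 68) = 4 > 1. Taking x_1 = 0 and x_2 = 17: g(0) = 33 and g(17) = 44·17 + 33 = 781 ≡ 33 (mod 68).
So g(0) = g(17) while 0 ≠ 17, therefore g is not injective.
Since g is not injective, we find the least positive k with g(k) = g(0): this means 44k ≡ 0 (mod 68), i.e. 68 ∣ 44k. Since gcd(44, 68) = 4, dividing through by 4 this holds exactly when 17 ∣ 11k, and as gcd(11, 17) = 1, exactly when 17 ∣ k.
The smallest positive such k is 17.

17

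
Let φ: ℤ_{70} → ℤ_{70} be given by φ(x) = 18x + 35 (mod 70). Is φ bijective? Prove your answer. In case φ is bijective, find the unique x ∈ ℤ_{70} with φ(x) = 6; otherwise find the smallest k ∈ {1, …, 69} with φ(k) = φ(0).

We have gcd(18, 70) = 2 > 1. Taking s = 0 and t = 35: φ(0) = 35 and φ(35) = 18·35 + 35 = 665 ≡ 35 (mod 70).
So φ(0) = φ(35) while 0 ≠ 35, therefore φ is not injective, hence not bijective.
Since φ is not bijective, we find the least positive k with φ(k) = φ(0): this means 18k ≡ 0 (mod 70), i.e. 70 ∣ 18k. Since gcd(18, 70) = 2, dividing through by 2 this holds exactly when 35 ∣ 9k, and as gcd(9, 35) = 1, exactly when 35 ∣ k.
The smallest positive such k is 35.

35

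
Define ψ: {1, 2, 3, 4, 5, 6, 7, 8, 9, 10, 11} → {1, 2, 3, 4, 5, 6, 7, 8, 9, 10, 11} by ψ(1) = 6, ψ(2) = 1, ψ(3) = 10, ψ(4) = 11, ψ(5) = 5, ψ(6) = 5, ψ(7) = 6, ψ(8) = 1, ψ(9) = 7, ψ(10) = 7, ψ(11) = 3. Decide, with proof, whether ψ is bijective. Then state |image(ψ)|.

7

ψ(5) = 5 = ψ(6) with 5 ≠ 6, so ψ is not injective, hence not bijective.
The image of ψ is {1, 3, 5, 6, 7, 10, 11}, which has 7 elements.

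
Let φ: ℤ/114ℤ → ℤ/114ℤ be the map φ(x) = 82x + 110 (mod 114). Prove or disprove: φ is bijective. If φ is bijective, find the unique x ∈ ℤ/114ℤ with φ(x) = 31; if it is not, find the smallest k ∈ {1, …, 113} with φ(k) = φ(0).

57

We have gcd(82, 114) = 2 > 1. Taking s = 0 and t = 57: φ(0) = 110 and φ(57) = 82·57 + 110 = 4784 ≡ 110 (mod 114).
So φ(0) = φ(57) while 0 ≠ 57, so φ is not injective, hence not bijective.
Since φ is not bijective, we find the least positive k with φ(k) = φ(0): this means 82k ≡ 0 (mod 114), i.e. 114 ∣ 82k. Since gcd(82, 114) = 2, dividing through by 2 this holds exactly when 57 ∣ 41k, and as gcd(41, 57) = 1, exactly when 57 ∣ k.
The smallest positive such k is 57.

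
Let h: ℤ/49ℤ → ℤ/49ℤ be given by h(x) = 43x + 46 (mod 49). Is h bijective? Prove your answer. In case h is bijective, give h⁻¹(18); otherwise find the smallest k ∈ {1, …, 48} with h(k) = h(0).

21

Suppose h(a) = h(b) in ℤ/49ℤ. Then 43a + 46 ≡ 43b + 46 (mod 49), therefore 43(a − b) ≡ 0 (mod 49).
Since gcd(43, 49) = 1, 43 is invertible modulo 49, thus a − b ≡ 0 (mod 49), i.e. a = b.
We now compute 43⁻¹ mod 49 explicitly. Euclid's algorithm: 49 = 1·43 + 6, 43 = 7·6 + 1; back-substituting gives 1 = 8·43 − 7·49, so 43⁻¹ ≡ 8 (mod 49).
For any y ∈ ℤ/49ℤ, x = 8(y − 46) mod 49 satisfies h(x) = 43·8(y − 46) + 46 ≡ y (since 43·8 ≡ 1 mod 49). So every y has a preimage.
So h is bijective.
Since h is bijective, we compute h⁻¹(18): solve 43x + 46 ≡ 18 (mod 49), i.e. 43x ≡ 21 (mod 49).
Multiplying by 43⁻¹ = 8 gives x ≡ 8·21 = 168 = 3·49 + 21 ≡ 21 (mod 49).
Check: h(21) = 43·21 + 46 = 949 = 19·49 + 18 ≡ 18 (mod 49).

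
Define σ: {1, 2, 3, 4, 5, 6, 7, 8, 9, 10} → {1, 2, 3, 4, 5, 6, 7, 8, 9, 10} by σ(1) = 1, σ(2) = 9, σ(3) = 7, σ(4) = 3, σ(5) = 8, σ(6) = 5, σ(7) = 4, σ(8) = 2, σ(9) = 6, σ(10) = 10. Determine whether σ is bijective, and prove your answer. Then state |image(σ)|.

10

The values 1, 9, 7, 3, 8, 5, 4, 2, 6, 10 are a permutation of {1, 2, 3, 4, 5, 6, 7, 8, 9, 10}: each element appears exactly once.
So σ is injective and surjective, hence bijective.
The image of σ is {1, 2, 3, 4, 5, 6, 7, 8, 9, 10}, which has 10 elements.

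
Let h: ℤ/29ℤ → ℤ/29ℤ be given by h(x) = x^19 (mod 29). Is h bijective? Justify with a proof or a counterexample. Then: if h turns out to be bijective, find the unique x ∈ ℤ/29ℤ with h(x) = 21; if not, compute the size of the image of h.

Since 29 is prime, the nonzero elements of ℤ/29ℤ form a cyclic group of order 28.
As gcd(19, 28) = 1, raising to the 19th power is a bijection on this group: if s^19 ≡ t^19 then (st^{−1})^19 = 1, and the only element of order dividing gcd(19, 28) = 1 is 1, so s = t.
With h(0) = 0 this makes h injective on all of ℤ/29ℤ, hence bijective (finite equal-size domain and codomain). In particular h is bijective.
Since h is bijective, we find the preimage of 21. The inverse of x ↦ x^19 on (ℤ/29ℤ)^× is x ↦ x^3, because 19·3 = 57 = 2·28 + 1 ≡ 1 (mod 28) and x^{28} = 1 for x ≠ 0 (Fermat). So h⁻¹(21) = 21^3 mod 29.
Repeated squaring mod 29: 21^1 ≡ 21, 21^2 ≡ 21² = 441 ≡ 6. Since 3 = 2 + 1, 21^3 ≡ 6·21: 6·21 = 126 ≡ 10. So 21^3 ≡ 10 (mod 29).
Hence h⁻¹(21) = 10.

10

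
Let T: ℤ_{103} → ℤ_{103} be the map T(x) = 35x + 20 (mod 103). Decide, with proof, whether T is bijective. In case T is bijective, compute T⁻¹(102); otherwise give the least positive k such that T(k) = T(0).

20

By definition, T is injective when T(x_1) = T(x_2) forces x_1 = x_2.
If T(x_1) = T(x_2), then 35x_1 ≡ 35x_2 (mod 103). Because gcd(35, 103) = 1, we may cancel 35 to get x_1 ≡ x_2 (mod 103).
We now compute 35⁻¹ mod 103 explicitly. Euclid's algorithm: 103 = 2·35 + 33, 35 = 1·33 + 2, 33 = 16·2 + 1; back-substituting gives 1 = 53·35 − 18·103, so 35⁻¹ ≡ 53 (mod 103).
Then y ↦ 53(y − 20) is a two-sided inverse to T, so every y ∈ ℤ_{103} has a preimage.
So T is bijective.
Since T is bijective, we compute T⁻¹(102): solve 35x + 20 ≡ 102 (mod 103), i.e. 35x ≡ 82 (mod 103).
Multiplying by 35⁻¹ = 53 gives x ≡ 53·82 = 4346 = 42·103 + 20 ≡ 20 (mod 103).
Check: T(20) = 35·20 + 20 = 720 = 6·103 + 102 ≡ 102 (mod 103).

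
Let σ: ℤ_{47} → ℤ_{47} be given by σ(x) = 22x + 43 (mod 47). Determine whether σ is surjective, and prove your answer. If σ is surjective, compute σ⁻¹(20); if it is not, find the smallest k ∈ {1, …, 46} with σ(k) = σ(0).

Since gcd(22, 47) = 1, 22 is invertible modulo 47. Euclid's algorithm: 47 = 2·22 + 3, 22 = 7·3 + 1; back-substituting gives 1 = 15·22 − 7·47, so 22⁻¹ ≡ 15 (mod 47).
For any y ∈ ℤ_{47}, x = 15(y − 43) mod 47 satisfies σ(x) = 22·15(y − 43) + 43 ≡ y (since 22·15 ≡ 1 mod 47). So every y has a preimage.
So σ is surjective.
Since σ is surjective, we find σ⁻¹(20): we need 22x ≡ 20 − 43 ≡ 24 (mod 47). Using 22⁻¹ = 15: x ≡ 15·24 = 360 = 7·47 + 31, so x = 31.
Check: σ(31) = 22·31 + 43 = 725 = 15·47 + 20 ≡ 20 (mod 47).

31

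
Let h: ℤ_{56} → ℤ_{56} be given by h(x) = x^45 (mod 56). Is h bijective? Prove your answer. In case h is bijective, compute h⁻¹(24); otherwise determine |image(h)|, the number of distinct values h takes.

h(2): Repeated squaring mod 56: 2^1 ≡ 2, 2^2 ≡ 2² = 4, 2^4 ≡ 4² = 16, 2^8 ≡ 16² = 256 ≡ 32, 2^16 ≡ 32² = 1024 ≡ 16, 2^32 ≡ 16² = 256 ≡ 32. Since 45 = 32 + 8 + 4 + 1, 2^45 ≡ 32·32·16·2: 32·32 = 1024 ≡ 16, then 16·16 = 256 ≡ 32, then 32·2 = 64 ≡ 8. So 2^45 ≡ 8 (mod 56).
h(4): Repeated squaring mod 56: 4^1 ≡ 4, 4^2 ≡ 4² = 16, 4^4 ≡ 16² = 256 ≡ 32, 4^8 ≡ 32² = 1024 ≡ 16, 4^16 ≡ 16² = 256 ≡ 32, 4^32 ≡ 32² = 1024 ≡ 16. Since 45 = 32 + 8 + 4 + 1, 4^45 ≡ 16·16·32·4: 16·16 = 256 ≡ 32, then 32·32 = 1024 ≡ 16, then 16·4 = 64 ≡ 8. So 4^45 ≡ 8 (mod 56).
So h(2) = h(4) = 8 while 2 ≠ 4, thus h is not injective, hence not bijective.
Since h is not bijective, we determine |image(h)|. Computing x^45 mod 56 for each x (by repeated squaring, reducing mod 56 at every step), the values h(0), h(1), …, h(55) are: 0, 1, 8, 27, 8, 13, 48, 7, 8, 1, 48, 43, 48, 13, 0, 15, 8, 41, 8, 27, 48, 21, 8, 15, 48, 1, 48, 27, 0, 29, 8, 55, 8, 41, 48, 35, 8, 29, 48, 15, 48, 41, 0, 43, 8, 13, 8, 55, 48, 49, 8, 43, 48, 29, 48, 55.
The distinct values are {0, 1, 7, 8, 13, 15, 21, 27, 29, 35, 41, 43, 48, 49, 55}; there are 15 of them.

15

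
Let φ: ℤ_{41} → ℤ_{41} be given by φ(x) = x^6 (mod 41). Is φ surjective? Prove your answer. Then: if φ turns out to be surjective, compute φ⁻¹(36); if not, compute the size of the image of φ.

φ(20): Repeated squaring mod 41: 20^1 ≡ 20, 20^2 ≡ 20² = 400 ≡ 31, 20^4 ≡ 31² = 961 ≡ 18. Since 6 = 4 + 2, 20^6 ≡ 18·31: 18·31 = 558 ≡ 25. So 20^6 ≡ 25 (mod 41).
φ(21): Repeated squaring mod 41: 21^1 ≡ 21, 21^2 ≡ 21² = 441 ≡ 31, 21^4 ≡ 31² = 961 ≡ 18. Since 6 = 4 + 2, 21^6 ≡ 18·31: 18·31 = 558 ≡ 25. So 21^6 ≡ 25 (mod 41).
So φ(20) = φ(21) = 25 while 20 ≠ 21, so φ is not injective.
A non-injective map from the 41-element set ℤ_{41} to itself takes at most 40 distinct values, so it cannot be surjective. Hence φ is not surjective.
Since φ is not surjective, we determine |image(φ)|. Computing x^6 mod 41 for each x (by repeated squaring, reducing mod 41 at every step), the values φ(0), φ(1), …, φ(40) are: 0, 1, 23, 32, 37, 4, 39, 20, 31, 40, 10, 33, 36, 2, 9, 5, 16, 8, 18, 21, 25, 25, 21, 18, 8, 16, 5, 9, 2, 36, 33, 10, 40, 31, 20, 39, 4, 37, 32, 23, 1.
The distinct values are {0, 1, 2, 4, 5, 8, 9, 10, 16, 18, 20, 21, 23, 25, 31, 32, 33, 36, 37, 39, 40}; there are 21 of them.

21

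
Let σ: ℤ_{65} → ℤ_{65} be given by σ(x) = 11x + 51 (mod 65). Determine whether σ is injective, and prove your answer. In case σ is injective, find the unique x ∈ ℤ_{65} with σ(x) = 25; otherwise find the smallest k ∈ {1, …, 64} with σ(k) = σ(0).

Recall that injectivity means: for all x_1, x_2 in the domain, σ(x_1) = σ(x_2) implies x_1 = x_2.
Suppose σ(x_1) = σ(x_2) in ℤ_{65}. Then 11x_1 + 51 ≡ 11x_2 + 51 (mod 65), hence 11(x_1 − x_2) ≡ 0 (mod 65).
Since gcd(11, 65) = 1, 11 is invertible modulo 65, hence x_1 − x_2 ≡ 0 (mod 65), i.e. x_1 = x_2.
Thus σ is injective.
We now compute 11⁻¹ mod 65 explicitly. Euclid's algorithm: 65 = 5·11 + 10, 11 = 1·10 + 1; back-substituting gives 1 = 6·11 − 1·65, so 11⁻¹ ≡ 6 (mod 65).
Since σ is injective, we compute σ⁻¹(25): solve 11x + 51 ≡ 25 (mod 65), i.e. 11x ≡ 39 (mod 65).
Multiplying by 11⁻¹ = 6 gives x ≡ 6·39 = 234 = 3·65 + 39 ≡ 39 (mod 65).
Check: σ(39) = 11·39 + 51 = 480 = 7·65 + 25 ≡ 25 (mod 65).

39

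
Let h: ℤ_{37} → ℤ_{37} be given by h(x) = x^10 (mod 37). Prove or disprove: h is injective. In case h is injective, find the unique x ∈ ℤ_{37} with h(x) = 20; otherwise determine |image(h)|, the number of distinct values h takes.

h(18): Repeated squaring mod 37: 18^1 ≡ 18, 18^2 ≡ 18² = 324 ≡ 28, 18^4 ≡ 28² = 784 ≡ 7, 18^8 ≡ 7² = 49 ≡ 12. Since 10 = 8 + 2, 18^10 ≡ 12·28: 12·28 = 336 ≡ 3. So 18^10 ≡ 3 (mod 37).
h(19): Repeated squaring mod 37: 19^1 ≡ 19, 19^2 ≡ 19² = 361 ≡ 28, 19^4 ≡ 28² = 784 ≡ 7, 19^8 ≡ 7² = 49 ≡ 12. Since 10 = 8 + 2, 19^10 ≡ 12·28: 12·28 = 336 ≡ 3. So 19^10 ≡ 3 (mod 37).
So h(18) = h(19) = 3 while 18 ≠ 19, so h is not injective.
Since h is not injective, we determine |image(h)|. Computing x^10 mod 37 for each x (by repeated squaring, reducing mod 37 at every step), the values h(0), h(1), …, h(36) are: 0, 1, 25, 34, 33, 30, 36, 7, 11, 9, 10, 26, 12, 4, 27, 21, 16, 28, 3, 3, 28, 16, 21, 27, 4, 12, 26, 10, 9, 11, 7, 36, 30, 33, 34, 25, 1.
The distinct values are {0, 1, 3, 4, 7, 9, 10, 11, 12, 16, 21, 25, 26, 27, 28, 30, 33, 34, 36}; there are 19 of them.

19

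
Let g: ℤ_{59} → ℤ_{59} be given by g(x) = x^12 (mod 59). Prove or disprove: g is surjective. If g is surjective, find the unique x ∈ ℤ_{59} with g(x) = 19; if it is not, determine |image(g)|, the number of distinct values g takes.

30

g(29): Repeated squaring mod 59: 29^1 ≡ 29, 29^2 ≡ 29² = 841 ≡ 15, 29^4 ≡ 15² = 225 ≡ 48, 29^8 ≡ 48² = 2304 ≡ 3. Since 12 = 8 + 4, 29^12 ≡ 3·48: 3·48 = 144 ≡ 26. So 29^12 ≡ 26 (mod 59).
g(30): Repeated squaring mod 59: 30^1 ≡ 30, 30^2 ≡ 30² = 900 ≡ 15, 30^4 ≡ 15² = 225 ≡ 48, 30^8 ≡ 48² = 2304 ≡ 3. Since 12 = 8 + 4, 30^12 ≡ 3·48: 3·48 = 144 ≡ 26. So 30^12 ≡ 26 (mod 59).
So g(29) = g(30) = 26 while 29 ≠ 30, thus g is not injective.
A non-injective map from the 59-element set ℤ_{59} to itself takes at most 58 distinct values, so it cannot be surjective. Hence g is not surjective.
Since g is not surjective, we determine |image(g)|. Computing x^12 mod 59 for each x (by repeated squaring, reducing mod 59 at every step), the values g(0), g(1), …, g(58) are: 0, 1, 25, 28, 35, 41, 51, 9, 49, 17, 22, 21, 36, 7, 48, 27, 45, 46, 12, 3, 19, 16, 53, 5, 15, 29, 57, 4, 20, 26, 26, 20, 4, 57, 29, 15, 5, 53, 16, 19, 3, 12, 46, 45, 27, 48, 7, 36, 21, 22, 17, 49, 9, 51, 41, 35, 28, 25, 1.
The distinct values are {0, 1, 3, 4, 5, 7, 9, 12, 15, 16, 17, 19, 20, 21, 22, 25, 26, 27, 28, 29, 35, 36, 41, 45, 46, 48, 49, 51, 53, 57}; there are 30 of them.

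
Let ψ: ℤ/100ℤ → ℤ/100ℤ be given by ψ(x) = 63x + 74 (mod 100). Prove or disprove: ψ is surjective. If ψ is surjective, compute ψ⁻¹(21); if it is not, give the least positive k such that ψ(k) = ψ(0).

69

By definition, ψ is surjective if every y in the codomain equals ψ(x) for some x in the domain.
Since gcd(63, 100) = 1, 63 is invertible modulo 100. Euclid's algorithm: 100 = 1·63 + 37, 63 = 1·37 + 26, 37 = 1·26 + 11, 26 = 2·11 + 4, 11 = 2·4 + 3, 4 = 1·3 + 1; back-substituting gives 1 = 27·63 − 17·100, so 63⁻¹ ≡ 27 (mod 100).
For any y ∈ ℤ/100ℤ, x = 27(y − 74) mod 100 satisfies ψ(x) = 63·27(y − 74) + 74 ≡ y (since 63·27 ≡ 1 mod 100). So every y has a preimage.
So ψ is surjective.
Since ψ is surjective, we compute ψ⁻¹(21): solve 63x + 74 ≡ 21 (mod 100), i.e. 63x ≡ 47 (mod 100).
Multiplying by 63⁻¹ = 27 gives x ≡ 27·47 = 1269 = 12·100 + 69 ≡ 69 (mod 100).
Check: ψ(69) = 63·69 + 74 = 4421 = 44·100 + 21 ≡ 21 (mod 100).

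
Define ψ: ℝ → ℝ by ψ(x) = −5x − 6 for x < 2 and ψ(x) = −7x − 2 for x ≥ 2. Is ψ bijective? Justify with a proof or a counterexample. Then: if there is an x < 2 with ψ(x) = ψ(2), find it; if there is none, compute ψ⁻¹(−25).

Both pieces are strictly decreasing (slopes −5 and −7), so each is injective on its own interval.
The left piece maps (−∞, 2) onto (−16, ∞); the right piece maps [2, ∞) onto (−∞, −16].
Since −16 = −16, the images partition ℝ: ψ is injective and surjective, hence bijective.
Because the two images are disjoint, no x < 2 has ψ(x) = ψ(2), so we compute ψ⁻¹(−25): −25 lies in (−∞, −16], so solve −7x − 2 = −25: x = (−25 + 2)/(−7) = 23/7.

23/7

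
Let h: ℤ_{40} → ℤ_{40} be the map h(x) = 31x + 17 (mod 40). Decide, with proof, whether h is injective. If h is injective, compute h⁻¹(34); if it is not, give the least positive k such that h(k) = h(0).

7

Recall: h is injective when h(a) = h(b) forces a = b.
Suppose h(a) = h(b) in ℤ_{40}. Then 31a + 17 ≡ 31b + 17 (mod 40), hence 31(a − b) ≡ 0 (mod 40).
Since gcd(31, 40) = 1, 31 is invertible modulo 40, so a − b ≡ 0 (mod 40), i.e. a = b.
So h is injective.
We now compute 31⁻¹ mod 40 explicitly. Euclid's algorithm: 40 = 1·31 + 9, 31 = 3·9 + 4, 9 = 2·4 + 1; back-substituting gives 1 = 31·31 − 24·40, so 31⁻¹ ≡ 31 (mod 40).
Since h is injective, we compute h⁻¹(34): solve 31x + 17 ≡ 34 (mod 40), i.e. 31x ≡ 17 (mod 40).
Multiplying by 31⁻¹ = 31 gives x ≡ 31·17 = 527 = 13·40 + 7 ≡ 7 (mod 40).
Check: h(7) = 31·7 + 17 = 234 = 5·40 + 34 ≡ 34 (mod 40).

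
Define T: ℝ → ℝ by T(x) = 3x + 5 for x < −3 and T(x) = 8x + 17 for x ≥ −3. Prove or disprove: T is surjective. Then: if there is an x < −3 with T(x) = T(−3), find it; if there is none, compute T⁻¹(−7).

Both pieces are strictly increasing (slopes 3 and 8), so each is injective on its own interval.
The left piece maps (−∞, −3) onto (−∞, −4); the right piece maps [−3, ∞) onto [−7, ∞).
The union (−∞, −4) ∪ [−7, ∞) covers ℝ, so T is surjective.
For the follow-up: the images overlap, so an x < −3 with T(x) = T(−3) exists. T(−3) = −7; solving 3x + 5 = −7 for x < −3 gives x = (−7 − 5)/3 = −4.

-4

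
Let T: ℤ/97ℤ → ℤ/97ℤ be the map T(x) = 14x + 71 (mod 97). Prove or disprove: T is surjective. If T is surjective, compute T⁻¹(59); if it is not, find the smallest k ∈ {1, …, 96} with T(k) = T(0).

Since gcd(14, 97) = 1, 14 is invertible modulo 97. Euclid's algorithm: 97 = 6·14 + 13, 14 = 1·13 + 1; back-substituting gives 1 = 7·14 − 1·97, so 14⁻¹ ≡ 7 (mod 97).
For any y ∈ ℤ/97ℤ, x = 7(y − 71) mod 97 satisfies T(x) = 14·7(y − 71) + 71 ≡ y (since 14·7 ≡ 1 mod 97). So every y has a preimage.
Hence T is surjective.
Since T is surjective, we compute T⁻¹(59): solve 14x + 71 ≡ 59 (mod 97), i.e. 14x ≡ 85 (mod 97).
Multiplying by 14⁻¹ = 7 gives x ≡ 7·85 = 595 = 6·97 + 13 ≡ 13 (mod 97).
Check: T(13) = 14·13 + 71 = 253 = 2·97 + 59 ≡ 59 (mod 97).

13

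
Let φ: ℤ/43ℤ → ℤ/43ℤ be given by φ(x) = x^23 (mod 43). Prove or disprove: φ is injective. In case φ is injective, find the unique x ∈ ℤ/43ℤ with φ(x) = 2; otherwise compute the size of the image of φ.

27

Since 43 is prime, the nonzero elements of ℤ/43ℤ form a cyclic group of order 42.
As gcd(23, 42) = 1, raising to the 23rd power is a bijection on this group: if s^23 ≡ t^23 then (st^{−1})^23 = 1, and the only element of order dividing gcd(23, 42) = 1 is 1, so s = t.
With φ(0) = 0 this makes φ injective on all of ℤ/43ℤ, hence bijective (finite equal-size domain and codomain). In particular φ is injective.
Since φ is injective, we find the preimage of 2. The inverse of x ↦ x^23 on (ℤ/43ℤ)^× is x ↦ x^11, because 23·11 = 253 = 6·42 + 1 ≡ 1 (mod 42) and x^{42} = 1 for x ≠ 0 (Fermat). So φ⁻¹(2) = 2^11 mod 43.
Repeated squaring mod 43: 2^1 ≡ 2, 2^2 ≡ 2² = 4, 2^4 ≡ 4² = 16, 2^8 ≡ 16² = 256 ≡ 41. Since 11 = 8 + 2 + 1, 2^11 ≡ 41·4·2: 41·4 = 164 ≡ 35, then 35·2 = 70 ≡ 27. So 2^11 ≡ 27 (mod 43).
Hence φ⁻¹(2) = 27.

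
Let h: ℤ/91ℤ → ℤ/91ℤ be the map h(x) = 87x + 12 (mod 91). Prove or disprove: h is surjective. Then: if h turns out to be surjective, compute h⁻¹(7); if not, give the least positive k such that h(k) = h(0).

By definition, surjectivity means every element of the codomain has a preimage under h.
Since gcd(87, 91) = 1, 87 is invertible modulo 91. Euclid's algorithm: 91 = 1·87 + 4, 87 = 21·4 + 3, 4 = 1·3 + 1; back-substituting gives 1 = 68·87 − 65·91, so 87⁻¹ ≡ 68 (mod 91).
For any y ∈ ℤ/91ℤ, x = 68(y − 12) mod 91 satisfies h(x) = 87·68(y − 12) + 12 ≡ y (since 87·68 ≡ 1 mod 91). So every y has a preimage.
Therefore h is surjective.
Since h is surjective, we compute h⁻¹(7): solve 87x + 12 ≡ 7 (mod 91), i.e. 87x ≡ 86 (mod 91).
Multiplying by 87⁻¹ = 68 gives x ≡ 68·86 = 5848 = 64·91 + 24 ≡ 24 (mod 91).
Check: h(24) = 87·24 + 12 = 2100 = 23·91 + 7 ≡ 7 (mod 91).

24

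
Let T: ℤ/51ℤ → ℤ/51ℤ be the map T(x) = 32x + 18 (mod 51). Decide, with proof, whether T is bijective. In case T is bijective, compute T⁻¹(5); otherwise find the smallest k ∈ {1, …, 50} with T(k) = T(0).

Recall: T is injective when T(s) = T(t) forces s = t.
If T(s) = T(t), then 32s ≡ 32t (mod 51). Because gcd(32, 51) = 1, we may cancel 32 to get s ≡ t (mod 51).
We now compute 32⁻¹ mod 51 explicitly. Euclid's algorithm: 51 = 1·32 + 19, 32 = 1·19 + 13, 19 = 1·13 + 6, 13 = 2·6 + 1; back-substituting gives 1 = 8·32 − 5·51, so 32⁻¹ ≡ 8 (mod 51).
For any y ∈ ℤ/51ℤ, x = 8(y − 18) mod 51 satisfies T(x) = 32·8(y − 18) + 18 ≡ y (since 32·8 ≡ 1 mod 51). So every y has a preimage.
Therefore T is bijective.
Since T is bijective, we find T⁻¹(5): we need 32x ≡ 5 − 18 ≡ 38 (mod 51). Using 32⁻¹ = 8: x ≡ 8·38 = 304 = 5·51 + 49, so x = 49.
Check: T(49) = 32·49 + 18 = 1586 = 31·51 + 5 ≡ 5 (mod 51).

49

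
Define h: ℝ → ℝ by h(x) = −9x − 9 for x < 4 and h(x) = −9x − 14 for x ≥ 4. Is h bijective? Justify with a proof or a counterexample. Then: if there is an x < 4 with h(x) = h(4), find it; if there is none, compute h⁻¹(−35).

26/9

Both pieces are strictly decreasing (slopes −9 and −9), so each is injective on its own interval.
The left piece maps (−∞, 4) onto (−45, ∞); the right piece maps [4, ∞) onto (−∞, −50].
The images leave a gap (−45 has no preimage), so h is not surjective, hence not bijective.
Because the two images are disjoint, no x < 4 has h(x) = h(4), so we compute h⁻¹(−35): −35 lies in (−45, ∞), so solve −9x − 9 = −35: x = (−35 + 9)/(−9) = 26/9.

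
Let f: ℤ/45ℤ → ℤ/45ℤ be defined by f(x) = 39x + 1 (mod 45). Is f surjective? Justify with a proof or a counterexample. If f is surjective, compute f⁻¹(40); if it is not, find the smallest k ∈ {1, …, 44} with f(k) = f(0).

Since gcd(39, 45) = 3, we have 39x ≡ 0 (mod 3) for all x, so f(x) ≡ 1 (mod 3).
But 0 ≢ 1 (mod 3), so 0 ∈ ℤ/45ℤ has no preimage. Thus f is not surjective.
Since f is not surjective, we find the least positive k with f(k) = f(0): this means 39k ≡ 0 (mod 45), i.e. 45 ∣ 39k. Since gcd(39, 45) = 3, dividing through by 3 this holds exactly when 15 ∣ 13k, and as gcd(13, 15) = 1, exactly when 15 ∣ k.
The smallest positive such k is 15.

15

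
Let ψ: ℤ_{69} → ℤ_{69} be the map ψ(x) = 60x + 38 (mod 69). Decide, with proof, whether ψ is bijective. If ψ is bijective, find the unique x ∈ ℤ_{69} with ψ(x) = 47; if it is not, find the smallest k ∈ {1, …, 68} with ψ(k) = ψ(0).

23

By definition, ψ is injective if ψ(a) = ψ(b) implies a = b.
We have gcd(60, 69) = 3 > 1. Taking a = 0 and b = 23: ψ(0) = 38 and ψ(23) = 60·23 + 38 = 1418 ≡ 38 (mod 69).
So ψ(0) = ψ(23) while 0 ≠ 23, thus ψ is not injective, hence not bijective.
Since ψ is not bijective, we find the least positive k with ψ(k) = ψ(0): this means 60k ≡ 0 (mod 69), i.e. 69 ∣ 60k. Since gcd(60, 69) = 3, dividing through by 3 this holds exactly when 23 ∣ 20k, and as gcd(20, 23) = 1, exactly when 23 ∣ k.
The smallest positive such k is 23.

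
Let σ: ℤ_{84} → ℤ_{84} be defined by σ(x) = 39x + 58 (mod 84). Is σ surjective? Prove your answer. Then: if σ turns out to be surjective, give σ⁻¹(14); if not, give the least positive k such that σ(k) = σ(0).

28

Since gcd(39, 84) = 3, we have 39x ≡ 0 (mod 3) for all x, so σ(x) ≡ 1 (mod 3).
But 0 ≢ 1 (mod 3), so 0 ∈ ℤ_{84} has no preimage. So σ is not surjective.
Since σ is not surjective, we find the least positive k with σ(k) = σ(0): this means 39k ≡ 0 (mod 84), i.e. 84 ∣ 39k. Since gcd(39, 84) = 3, dividing through by 3 this holds exactly when 28 ∣ 13k, and as gcd(13, 28) = 1, exactly when 28 ∣ k.
The smallest positive such k is 28.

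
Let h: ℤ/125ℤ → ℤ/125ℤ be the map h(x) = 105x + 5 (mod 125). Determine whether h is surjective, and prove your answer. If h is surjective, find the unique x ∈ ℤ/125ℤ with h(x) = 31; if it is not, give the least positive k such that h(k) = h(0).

Since gcd(105, 125) = 5, we have 105x ≡ 0 (mod 5) for all x, so h(x) ≡ 0 (mod 5).
But 1 ≢ 0 (mod 5), so 1 ∈ ℤ/125ℤ has no preimage. So h is not surjective.
Since h is not surjective, we find the least positive k with h(k) = h(0): this means 105k ≡ 0 (mod 125), i.e. 125 ∣ 105k. Since gcd(105, 125) = 5, dividing through by 5 this holds exactly when 25 ∣ 21k, and as gcd(21, 25) = 1, exactly when 25 ∣ k.
The smallest positive such k is 25.

25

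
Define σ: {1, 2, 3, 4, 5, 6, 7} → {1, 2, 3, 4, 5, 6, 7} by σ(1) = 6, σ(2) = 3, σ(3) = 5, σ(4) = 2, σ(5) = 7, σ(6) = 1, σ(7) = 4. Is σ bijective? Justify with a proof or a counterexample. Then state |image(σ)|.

7

The values 6, 3, 5, 2, 7, 1, 4 are a permutation of {1, 2, 3, 4, 5, 6, 7}: each element appears exactly once.
So σ is injective and surjective, hence bijective.
The image of σ is {1, 2, 3, 4, 5, 6, 7}, which has 7 elements.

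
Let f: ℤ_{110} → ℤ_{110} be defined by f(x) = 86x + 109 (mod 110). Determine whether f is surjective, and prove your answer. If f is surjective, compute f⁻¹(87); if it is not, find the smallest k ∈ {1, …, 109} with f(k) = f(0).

Recall that surjectivity means every element of the codomain has a preimage under f.
Since gcd(86, 110) = 2, we have 86x ≡ 0 (mod 2) for all x, so f(x) ≡ 1 (mod 2).
But 0 ≢ 1 (mod 2), so 0 ∈ ℤ_{110} has no preimage. Thus f is not surjective.
Since f is not surjective, we find the least positive k with f(k) = f(0): this means 86k ≡ 0 (mod 110), i.e. 110 ∣ 86k. Since gcd(86, 110) = 2, dividing through by 2 this holds exactly when 55 ∣ 43k, and as gcd(43, 55) = 1, exactly when 55 ∣ k.
The smallest positive such k is 55.

55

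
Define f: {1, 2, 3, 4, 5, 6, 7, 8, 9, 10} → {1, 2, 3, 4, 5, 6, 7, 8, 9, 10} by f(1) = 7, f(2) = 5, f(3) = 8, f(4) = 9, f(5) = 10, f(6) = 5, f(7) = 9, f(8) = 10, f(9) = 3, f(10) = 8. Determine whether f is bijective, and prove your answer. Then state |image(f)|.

6

f(2) = 5 = f(6) with 2 ≠ 6, so f is not injective, hence not bijective.
The image of f is {3, 5, 7, 8, 9, 10}, which has 6 elements.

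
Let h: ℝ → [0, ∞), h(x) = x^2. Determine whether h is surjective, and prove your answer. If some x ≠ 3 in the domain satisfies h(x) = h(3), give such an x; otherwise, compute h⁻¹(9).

For any y ∈ [0, ∞), x = y^{1/2} ∈ ℝ satisfies x^2 = y, so h is surjective.
For the follow-up, such an x exists: taking x = −3 ∈ ℝ gives h(−3) = 9 = h(3) with −3 ≠ 3.

-3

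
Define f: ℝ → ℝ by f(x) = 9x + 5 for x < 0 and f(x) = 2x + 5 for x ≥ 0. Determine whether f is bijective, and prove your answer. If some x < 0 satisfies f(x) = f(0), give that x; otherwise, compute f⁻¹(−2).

-7/9

Both pieces are strictly increasing (slopes 9 and 2), so each is injective on its own interval.
The left piece maps (−∞, 0) onto (−∞, 5); the right piece maps [0, ∞) onto [5, ∞).
Since 5 = 5, the images partition ℝ: f is injective and surjective, hence bijective.
Because the two images are disjoint, no x < 0 has f(x) = f(0), so we compute f⁻¹(−2): −2 lies in (−∞, 5), so solve 9x + 5 = −2: x = (−2 − 5)/9 = −7/9.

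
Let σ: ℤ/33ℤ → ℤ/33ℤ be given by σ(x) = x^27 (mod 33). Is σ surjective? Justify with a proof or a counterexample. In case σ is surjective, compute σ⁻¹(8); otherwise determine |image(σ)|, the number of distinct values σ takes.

Computing x^27 mod 33 for each x (by repeated squaring, reducing mod 33 at every step), the values σ(0), σ(1), …, σ(32) are: 0, 1, 29, 9, 16, 14, 30, 28, 2, 15, 10, 11, 12, 7, 20, 27, 25, 8, 6, 13, 26, 21, 22, 23, 18, 31, 5, 3, 19, 17, 24, 4, 32.
Every element of ℤ/33ℤ appears exactly once in this list, so σ is a bijection, and in particular surjective.
Since σ is surjective, we read off the preimage of 8 from the same table: σ(17) = 8, so σ⁻¹(8) = 17.

17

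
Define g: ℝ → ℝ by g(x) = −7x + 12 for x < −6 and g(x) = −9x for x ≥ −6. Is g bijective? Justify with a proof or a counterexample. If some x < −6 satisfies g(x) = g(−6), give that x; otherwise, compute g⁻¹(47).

Both pieces are strictly decreasing (slopes −7 and −9), so each is injective on its own interval.
The left piece maps (−∞, −6) onto (54, ∞); the right piece maps [−6, ∞) onto (−∞, 54].
Since 54 = 54, the images partition ℝ: g is injective and surjective, hence bijective.
Because the two images are disjoint, no x < −6 has g(x) = g(−6), so we compute g⁻¹(47): 47 lies in (−∞, 54], so solve −9x = 47: x = (47 − 0)/(−9) = −47/9.

-47/9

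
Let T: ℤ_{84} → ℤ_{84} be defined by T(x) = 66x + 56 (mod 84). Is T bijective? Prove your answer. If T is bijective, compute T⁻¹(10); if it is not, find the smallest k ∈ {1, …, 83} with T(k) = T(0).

14

By definition, T is injective when T(a) = T(b) forces a = b.
We have gcd(66, 84) = 6 > 1. Taking a = 0 and b = 14: T(0) = 56 and T(14) = 66·14 + 56 = 980 ≡ 56 (mod 84).
So T(0) = T(14) while 0 ≠ 14, therefore T is not injective, hence not bijective.
Since T is not bijective, we find the least positive k with T(k) = T(0): this means 66k ≡ 0 (mod 84), i.e. 84 ∣ 66k. Since gcd(66, 84) = 6, dividing through by 6 this holds exactly when 14 ∣ 11k, and as gcd(11, 14) = 1, exactly when 14 ∣ k.
The smallest positive such k is 14.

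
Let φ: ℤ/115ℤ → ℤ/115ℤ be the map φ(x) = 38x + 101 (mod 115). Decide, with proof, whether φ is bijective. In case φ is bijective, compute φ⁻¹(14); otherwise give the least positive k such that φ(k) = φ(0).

Suppose φ(x_1) = φ(x_2) in ℤ/115ℤ. Then 38x_1 + 101 ≡ 38x_2 + 101 (mod 115), therefore 38(x_1 − x_2) ≡ 0 (mod 115).
Since gcd(38, 115) = 1, 38 is invertible modulo 115, therefore x_1 − x_2 ≡ 0 (mod 115), i.e. x_1 = x_2.
We now compute 38⁻¹ mod 115 explicitly. Euclid's algorithm: 115 = 3·38 + 1; back-substituting gives 1 = 112·38 − 37·115, so 38⁻¹ ≡ 112 (mod 115).
Then y ↦ 112(y − 101) is a two-sided inverse to φ, so every y ∈ ℤ/115ℤ has a preimage.
Thus φ is bijective.
Since φ is bijective, we find φ⁻¹(14): we need 38x ≡ 14 − 101 ≡ 28 (mod 115). Using 38⁻¹ = 112: x ≡ 112·28 = 3136 = 27·115 + 31, so x = 31.
Check: φ(31) = 38·31 + 101 = 1279 = 11·115 + 14 ≡ 14 (mod 115).

31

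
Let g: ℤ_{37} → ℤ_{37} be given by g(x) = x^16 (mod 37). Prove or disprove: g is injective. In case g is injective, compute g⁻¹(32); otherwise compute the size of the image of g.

g(1) = 1^16 = 1.
g(6): Repeated squaring mod 37: 6^1 ≡ 6, 6^2 ≡ 6² = 36, 6^4 ≡ 36² = 1296 ≡ 1, 6^8 ≡ 1² = 1, 6^16 ≡ 1² = 1. So 6^16 ≡ 1 (mod 37).
So g(1) = g(6) = 1 while 1 ≠ 6, therefore g is not injective.
Since g is not injective, we determine |image(g)|. Computing x^16 mod 37 for each x (by repeated squaring, reducing mod 37 at every step), the values g(0), g(1), …, g(36) are: 0, 1, 9, 33, 7, 34, 1, 34, 26, 16, 10, 26, 9, 7, 10, 12, 12, 16, 33, 33, 16, 12, 12, 10, 7, 9, 26, 10, 16, 26, 34, 1, 34, 7, 33, 9, 1.
The distinct values are {0, 1, 7, 9, 10, 12, 16, 26, 33, 34}; there are 10 of them.

10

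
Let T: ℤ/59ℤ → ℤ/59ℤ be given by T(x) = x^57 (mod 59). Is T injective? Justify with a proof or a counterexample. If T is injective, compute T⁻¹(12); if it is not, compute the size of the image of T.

Since 59 is prime, the nonzero elements of ℤ/59ℤ form a cyclic group of order 58.
As gcd(57, 58) = 1, raising to the 57th power is a bijection on this group: if a^57 ≡ b^57 then (ab^{−1})^57 = 1, and the only element of order dividing gcd(57, 58) = 1 is 1, so a = b.
With T(0) = 0 this makes T injective on all of ℤ/59ℤ, hence bijective (finite equal-size domain and codomain). In particular T is injective.
Since T is injective, we find the preimage of 12. The inverse of x ↦ x^57 on (ℤ/59ℤ)^× is x ↦ x^57, because 57·57 = 3249 = 56·58 + 1 ≡ 1 (mod 58) and x^{58} = 1 for x ≠ 0 (Fermat). So T⁻¹(12) = 12^57 mod 59.
Repeated squaring mod 59: 12^1 ≡ 12, 12^2 ≡ 12² = 144 ≡ 26, 12^4 ≡ 26² = 676 ≡ 27, 12^8 ≡ 27² = 729 ≡ 21, 12^16 ≡ 21² = 441 ≡ 28, 12^32 ≡ 28² = 784 ≡ 17. Since 57 = 32 + 16 + 8 + 1, 12^57 ≡ 17·28·21·12: 17·28 = 476 ≡ 4, then 4·21 = 84 ≡ 25, then 25·12 = 300 ≡ 5. So 12^57 ≡ 5 (mod 59).
Hence T⁻¹(12) = 5.

5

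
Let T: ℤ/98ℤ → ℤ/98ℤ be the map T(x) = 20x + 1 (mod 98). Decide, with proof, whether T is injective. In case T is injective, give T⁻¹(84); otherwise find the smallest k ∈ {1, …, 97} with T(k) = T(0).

By definition, injectivity means: for all a, b in the domain, T(a) = T(b) implies a = b.
We have gcd(20, 98) = 2 > 1. Taking a = 0 and b = 49: T(0) = 1 and T(49) = 20·49 + 1 = 981 ≡ 1 (mod 98).
So T(0) = T(49) while 0 ≠ 49, so T is not injective.
Since T is not injective, we find the least positive k with T(k) = T(0): this means 20k ≡ 0 (mod 98), i.e. 98 ∣ 20k. Since gcd(20, 98) = 2, dividing through by 2 this holds exactly when 49 ∣ 10k, and as gcd(10, 49) = 1, exactly when 49 ∣ k.
The smallest positive such k is 49.

49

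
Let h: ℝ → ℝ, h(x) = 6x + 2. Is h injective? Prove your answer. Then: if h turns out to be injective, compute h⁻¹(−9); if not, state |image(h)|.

Suppose h(x_1) = h(x_2). Then 6x_1 + 2 = 6x_2 + 2, so 6x_1 = 6x_2, so x_1 = x_2.
Hence h is injective.
Since h is injective, we compute h⁻¹(−9) = (−9 − 2)/6 = −11/6.

-11/6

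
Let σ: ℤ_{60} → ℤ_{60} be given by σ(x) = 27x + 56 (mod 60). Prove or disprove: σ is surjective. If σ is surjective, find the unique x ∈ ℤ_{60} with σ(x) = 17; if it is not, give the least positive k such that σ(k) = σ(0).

By definition, surjectivity means every element of the codomain has a preimage under σ.
Since gcd(27, 60) = 3, we have 27x ≡ 0 (mod 3) for all x, so σ(x) ≡ 2 (mod 3).
But 0 ≢ 2 (mod 3), so 0 ∈ ℤ_{60} has no preimage. Therefore σ is not surjective.
Since σ is not surjective, we find the least positive k with σ(k) = σ(0): this means 27k ≡ 0 (mod 60), i.e. 60 ∣ 27k. Since gcd(27, 60) = 3, dividing through by 3 this holds exactly when 20 ∣ 9k, and as gcd(9, 20) = 1, exactly when 20 ∣ k.
The smallest positive such k is 20.

20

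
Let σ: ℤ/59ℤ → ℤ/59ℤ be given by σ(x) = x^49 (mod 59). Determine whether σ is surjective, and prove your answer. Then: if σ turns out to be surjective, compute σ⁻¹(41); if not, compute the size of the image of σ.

Since 59 is prime, the nonzero elements of ℤ/59ℤ form a cyclic group of order 58.
As gcd(49, 58) = 1, raising to the 49th power is a bijection on this group: if x_1^49 ≡ x_2^49 then (x_1x_2^{−1})^49 = 1, and the only element of order dividing gcd(49, 58) = 1 is 1, so x_1 = x_2.
With σ(0) = 0 this makes σ injective on all of ℤ/59ℤ, hence bijective (finite equal-size domain and codomain). In particular σ is surjective.
Since σ is surjective, we find the preimage of 41. The inverse of x ↦ x^49 on (ℤ/59ℤ)^× is x ↦ x^45, because 49·45 = 2205 = 38·58 + 1 ≡ 1 (mod 58) and x^{58} = 1 for x ≠ 0 (Fermat). So σ⁻¹(41) = 41^45 mod 59.
Repeated squaring mod 59: 41^1 ≡ 41, 41^2 ≡ 41² = 1681 ≡ 29, 41^4 ≡ 29² = 841 ≡ 15, 41^8 ≡ 15² = 225 ≡ 48, 41^16 ≡ 48² = 2304 ≡ 3, 41^32 ≡ 3² = 9. Since 45 = 32 + 8 + 4 + 1, 41^45 ≡ 9·48·15·41: 9·48 = 432 ≡ 19, then 19·15 = 285 ≡ 49, then 49·41 = 2009 ≡ 3. So 41^45 ≡ 3 (mod 59).
Hence σ⁻¹(41) = 3.

3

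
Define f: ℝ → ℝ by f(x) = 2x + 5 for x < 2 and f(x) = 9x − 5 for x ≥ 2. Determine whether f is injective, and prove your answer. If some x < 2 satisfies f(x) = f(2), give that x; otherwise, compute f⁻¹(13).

Both pieces are strictly increasing (slopes 2 and 9), so each is injective on its own interval.
The left piece maps (−∞, 2) onto (−∞, 9); the right piece maps [2, ∞) onto [13, ∞).
These images are disjoint, so no value is attained by both pieces. Therefore f is injective.
Because the two images are disjoint, no x < 2 has f(x) = f(2), so we compute f⁻¹(13): 13 lies in [13, ∞), so solve 9x − 5 = 13: x = (13 + 5)/9 = 2.

2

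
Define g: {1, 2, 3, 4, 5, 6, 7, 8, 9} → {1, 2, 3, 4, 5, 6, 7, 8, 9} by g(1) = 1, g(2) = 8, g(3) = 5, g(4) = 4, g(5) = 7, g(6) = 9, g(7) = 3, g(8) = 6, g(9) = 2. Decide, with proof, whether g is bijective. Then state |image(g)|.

The values 1, 8, 5, 4, 7, 9, 3, 6, 2 are a permutation of {1, 2, 3, 4, 5, 6, 7, 8, 9}: each element appears exactly once.
So g is injective and surjective, hence bijective.
The image of g is {1, 2, 3, 4, 5, 6, 7, 8, 9}, which has 9 elements.

9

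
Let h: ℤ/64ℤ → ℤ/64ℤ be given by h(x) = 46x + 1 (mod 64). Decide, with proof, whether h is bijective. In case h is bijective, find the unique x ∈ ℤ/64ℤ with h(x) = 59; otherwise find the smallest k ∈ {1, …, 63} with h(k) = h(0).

32

We have gcd(46, 64) = 2 > 1. Taking s = 0 and t = 32: h(0) = 1 and h(32) = 46·32 + 1 = 1473 ≡ 1 (mod 64).
So h(0) = h(32) while 0 ≠ 32, hence h is not injective, hence not bijective.
Since h is not bijective, we find the least positive k with h(k) = h(0): this means 46k ≡ 0 (mod 64), i.e. 64 ∣ 46k. Since gcd(46, 64) = 2, dividing through by 2 this holds exactly when 32 ∣ 23k, and as gcd(23, 32) = 1, exactly when 32 ∣ k.
The smallest positive such k is 32.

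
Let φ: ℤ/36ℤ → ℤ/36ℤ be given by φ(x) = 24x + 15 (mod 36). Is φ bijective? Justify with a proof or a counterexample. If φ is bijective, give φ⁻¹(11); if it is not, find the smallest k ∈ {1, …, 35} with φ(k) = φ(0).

3

By definition, φ is injective when φ(a) = φ(b) forces a = b.
We have gcd(24, 36) = 12 > 1. Taking a = 0 and b = 3: φ(0) = 15 and φ(3) = 24·3 + 15 = 87 ≡ 15 (mod 36).
So φ(0) = φ(3) while 0 ≠ 3, hence φ is not injective, hence not bijective.
Since φ is not bijective, we find the least positive k with φ(k) = φ(0): this means 24k ≡ 0 (mod 36), i.e. 36 ∣ 24k. Since gcd(24, 36) = 12, dividing through by 12 this holds exactly when 3 ∣ 2k, and as gcd(2, 3) = 1, exactly when 3 ∣ k.
The smallest positive such k is 3.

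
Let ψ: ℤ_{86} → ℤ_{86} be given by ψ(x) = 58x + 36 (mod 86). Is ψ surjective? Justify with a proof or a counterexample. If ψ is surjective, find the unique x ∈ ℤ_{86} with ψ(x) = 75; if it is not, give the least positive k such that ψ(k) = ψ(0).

Recall: ψ is surjective if every y in the codomain equals ψ(x) for some x in the domain.
Since gcd(58, 86) = 2, we have 58x ≡ 0 (mod 2) for all x, so ψ(x) ≡ 0 (mod 2).
But 1 ≢ 0 (mod 2), so 1 ∈ ℤ_{86} has no preimage. Hence ψ is not surjective.
Since ψ is not surjective, we find the least positive k with ψ(k) = ψ(0): this means 58k ≡ 0 (mod 86), i.e. 86 ∣ 58k. Since gcd(58, 86) = 2, dividing through by 2 this holds exactly when 43 ∣ 29k, and as gcd(29, 43) = 1, exactly when 43 ∣ k.
The smallest positive such k is 43.

43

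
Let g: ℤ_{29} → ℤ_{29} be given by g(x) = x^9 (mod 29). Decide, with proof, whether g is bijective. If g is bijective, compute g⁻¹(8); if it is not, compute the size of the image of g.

Since 29 is prime, the nonzero elements of ℤ_{29} form a cyclic group of order 28.
As gcd(9, 28) = 1, raising to the 9th power is a bijection on this group: if s^9 ≡ t^9 then (st^{−1})^9 = 1, and the only element of order dividing gcd(9, 28) = 1 is 1, so s = t.
With g(0) = 0 this makes g injective on all of ℤ_{29}, hence bijective (finite equal-size domain and codomain). In particular g is bijective.
Since g is bijective, we find the preimage of 8. The inverse of x ↦ x^9 on (ℤ_{29})^× is x ↦ x^25, because 9·25 = 225 = 8·28 + 1 ≡ 1 (mod 28) and x^{28} = 1 for x ≠ 0 (Fermat). So g⁻¹(8) = 8^25 mod 29.
Repeated squaring mod 29: 8^1 ≡ 8, 8^2 ≡ 8² = 64 ≡ 6, 8^4 ≡ 6² = 36 ≡ 7, 8^8 ≡ 7² = 49 ≡ 20, 8^16 ≡ 20² = 400 ≡ 23. Since 25 = 16 + 8 + 1, 8^25 ≡ 23·20·8: 23·20 = 460 ≡ 25, then 25·8 = 200 ≡ 26. So 8^25 ≡ 26 (mod 29).
Hence g⁻¹(8) = 26.

26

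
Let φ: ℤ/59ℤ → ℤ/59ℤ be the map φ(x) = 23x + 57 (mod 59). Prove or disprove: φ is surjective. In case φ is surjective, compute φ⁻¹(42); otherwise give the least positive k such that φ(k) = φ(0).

25

Since gcd(23, 59) = 1, 23 is invertible modulo 59. Euclid's algorithm: 59 = 2·23 + 13, 23 = 1·13 + 10, 13 = 1·10 + 3, 10 = 3·3 + 1; back-substituting gives 1 = 18·23 − 7·59, so 23⁻¹ ≡ 18 (mod 59).
Then y ↦ 18(y − 57) is a two-sided inverse to φ, so every y ∈ ℤ/59ℤ has a preimage.
Hence φ is surjective.
Since φ is surjective, we find φ⁻¹(42): we need 23x ≡ 42 − 57 ≡ 44 (mod 59). Using 23⁻¹ = 18: x ≡ 18·44 = 792 = 13·59 + 25, so x = 25.
Check: φ(25) = 23·25 + 57 = 632 = 10·59 + 42 ≡ 42 (mod 59).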